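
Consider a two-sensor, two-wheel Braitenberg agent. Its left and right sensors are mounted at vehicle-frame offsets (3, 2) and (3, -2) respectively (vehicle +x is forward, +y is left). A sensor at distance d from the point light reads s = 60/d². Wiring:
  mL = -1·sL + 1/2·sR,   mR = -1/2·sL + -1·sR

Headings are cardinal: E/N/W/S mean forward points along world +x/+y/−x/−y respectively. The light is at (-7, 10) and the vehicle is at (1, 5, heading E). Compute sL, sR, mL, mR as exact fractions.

6/13 6/17 -63/221 -129/221

left sensor world pos  = (4, 7); dL² = 130
right sensor world pos = (4, 3); dR² = 170
sL = 60/130 = 6/13
sR = 60/170 = 6/17
mL = -1·sL + 1/2·sR = -63/221
mR = -1/2·sL + -1·sR = -129/221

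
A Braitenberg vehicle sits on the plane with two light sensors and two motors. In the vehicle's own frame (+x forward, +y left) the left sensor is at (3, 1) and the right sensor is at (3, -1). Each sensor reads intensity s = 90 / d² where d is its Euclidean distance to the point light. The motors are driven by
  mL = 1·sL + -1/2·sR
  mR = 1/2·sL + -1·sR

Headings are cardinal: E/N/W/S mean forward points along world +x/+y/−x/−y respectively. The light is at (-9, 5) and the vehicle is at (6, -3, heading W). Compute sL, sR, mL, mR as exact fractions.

left sensor world pos  = (3, -4); dL² = 225
right sensor world pos = (3, -2); dR² = 193
sL = 90/225 = 2/5
sR = 90/193 = 90/193
mL = 1·sL + -1/2·sR = 161/965
mR = 1/2·sL + -1·sR = -257/965

2/5 90/193 161/965 -257/965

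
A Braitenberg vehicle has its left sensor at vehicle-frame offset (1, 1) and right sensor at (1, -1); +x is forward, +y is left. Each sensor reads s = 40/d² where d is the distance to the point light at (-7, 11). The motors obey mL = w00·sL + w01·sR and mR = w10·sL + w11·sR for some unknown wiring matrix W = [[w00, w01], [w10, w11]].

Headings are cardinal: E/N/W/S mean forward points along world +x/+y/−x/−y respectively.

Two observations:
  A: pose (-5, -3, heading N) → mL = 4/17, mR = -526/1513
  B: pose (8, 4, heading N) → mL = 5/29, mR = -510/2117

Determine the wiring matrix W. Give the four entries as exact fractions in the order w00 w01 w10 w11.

obs A: pose=(-5,-3,N) → sL=4/17, sR=20/89, mL=4/17, mR=-526/1513
obs B: pose=(8,4,N) → sL=5/29, sR=10/73, mL=5/29, mR=-510/2117
sensor matrix S = [[4/17, 20/89], [5/29, 10/73]]; det S = -20860/3203021
solve [mL_A; mL_B] = S·[w00; w01] and [mR_A; mR_B] = S·[w10; w11]:
  w00 = 1, w01 = 0, w10 = -1, w11 = -1/2

1 0 -1 -1/2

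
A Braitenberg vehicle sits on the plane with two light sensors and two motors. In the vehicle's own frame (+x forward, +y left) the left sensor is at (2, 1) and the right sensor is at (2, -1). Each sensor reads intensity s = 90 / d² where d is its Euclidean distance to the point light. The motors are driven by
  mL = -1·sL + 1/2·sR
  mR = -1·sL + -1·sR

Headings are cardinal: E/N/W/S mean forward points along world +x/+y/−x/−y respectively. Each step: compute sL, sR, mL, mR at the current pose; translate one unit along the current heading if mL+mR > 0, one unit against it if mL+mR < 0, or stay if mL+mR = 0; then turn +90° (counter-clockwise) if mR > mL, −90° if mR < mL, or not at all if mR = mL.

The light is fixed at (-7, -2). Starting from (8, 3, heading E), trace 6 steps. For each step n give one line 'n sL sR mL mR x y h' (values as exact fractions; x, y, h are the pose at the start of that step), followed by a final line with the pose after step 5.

0 18/65 18/61 -513/3965 -2268/3965 8 3 E
1 5/13 45/89 -305/2314 -1030/1157 7 3 S
2 90/169 90/193 -9765/32617 -32580/32617 7 4 W
3 9/26 9/32 -171/832 -261/416 8 4 N
4 18/65 18/61 -513/3965 -2268/3965 8 3 E
5 5/13 45/89 -305/2314 -1030/1157 7 3 S
final 7 4 W

n=0: pose=(8,3,E); sL=18/65, sR=18/61; mL=-513/3965, mR=-2268/3965; mL+mR=-2781/3965 → advance -1; mR−mL=-27/61 → turn -1·90°
n=1: pose=(7,3,S); sL=5/13, sR=45/89; mL=-305/2314, mR=-1030/1157; mL+mR=-2365/2314 → advance -1; mR−mL=-135/178 → turn -1·90°
n=2: pose=(7,4,W); sL=90/169, sR=90/193; mL=-9765/32617, mR=-32580/32617; mL+mR=-42345/32617 → advance -1; mR−mL=-135/193 → turn -1·90°
n=3: pose=(8,4,N); sL=9/26, sR=9/32; mL=-171/832, mR=-261/416; mL+mR=-693/832 → advance -1; mR−mL=-27/64 → turn -1·90°
n=4: pose=(8,3,E); sL=18/65, sR=18/61; mL=-513/3965, mR=-2268/3965; mL+mR=-2781/3965 → advance -1; mR−mL=-27/61 → turn -1·90°
n=5: pose=(7,3,S); sL=5/13, sR=45/89; mL=-305/2314, mR=-1030/1157; mL+mR=-2365/2314 → advance -1; mR−mL=-135/178 → turn -1·90°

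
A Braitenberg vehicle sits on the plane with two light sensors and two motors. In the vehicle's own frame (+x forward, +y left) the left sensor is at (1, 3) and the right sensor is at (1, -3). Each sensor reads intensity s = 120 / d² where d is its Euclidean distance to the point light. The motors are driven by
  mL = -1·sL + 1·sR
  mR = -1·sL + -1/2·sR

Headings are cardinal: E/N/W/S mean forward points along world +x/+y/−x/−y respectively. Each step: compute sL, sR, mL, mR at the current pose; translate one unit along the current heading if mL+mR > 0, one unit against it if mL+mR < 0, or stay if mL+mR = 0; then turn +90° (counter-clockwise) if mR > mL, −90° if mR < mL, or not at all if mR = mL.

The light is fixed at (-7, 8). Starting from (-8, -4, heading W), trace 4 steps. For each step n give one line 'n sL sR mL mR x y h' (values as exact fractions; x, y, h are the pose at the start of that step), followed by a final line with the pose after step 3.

n=0: pose=(-8,-4,W); sL=120/229, sR=24/17; mL=3456/3893, mR=-4788/3893; mL+mR=-1332/3893 → advance -1; mR−mL=-36/17 → turn -1·90°
n=1: pose=(-7,-4,N); sL=12/13, sR=12/13; mL=0, mR=-18/13; mL+mR=-18/13 → advance -1; mR−mL=-18/13 → turn -1·90°
n=2: pose=(-7,-5,E); sL=120/101, sR=120/257; mL=-18720/25957, mR=-36900/25957; mL+mR=-55620/25957 → advance -1; mR−mL=-180/257 → turn -1·90°
n=3: pose=(-8,-5,S); sL=3/5, sR=30/53; mL=-9/265, mR=-234/265; mL+mR=-243/265 → advance -1; mR−mL=-45/53 → turn -1·90°

0 120/229 24/17 3456/3893 -4788/3893 -8 -4 W
1 12/13 12/13 0 -18/13 -7 -4 N
2 120/101 120/257 -18720/25957 -36900/25957 -7 -5 E
3 3/5 30/53 -9/265 -234/265 -8 -5 S
final -8 -4 W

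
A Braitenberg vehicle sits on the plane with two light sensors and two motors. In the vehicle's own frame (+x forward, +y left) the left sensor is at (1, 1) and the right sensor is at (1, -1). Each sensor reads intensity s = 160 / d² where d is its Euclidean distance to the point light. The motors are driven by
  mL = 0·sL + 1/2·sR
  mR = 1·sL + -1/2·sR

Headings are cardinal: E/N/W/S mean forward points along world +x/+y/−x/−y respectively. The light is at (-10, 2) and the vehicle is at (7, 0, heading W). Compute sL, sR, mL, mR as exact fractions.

left sensor world pos  = (6, -1); dL² = 265
right sensor world pos = (6, 1); dR² = 257
sL = 160/265 = 32/53
sR = 160/257 = 160/257
mL = 0·sL + 1/2·sR = 80/257
mR = 1·sL + -1/2·sR = 3984/13621

32/53 160/257 80/257 3984/13621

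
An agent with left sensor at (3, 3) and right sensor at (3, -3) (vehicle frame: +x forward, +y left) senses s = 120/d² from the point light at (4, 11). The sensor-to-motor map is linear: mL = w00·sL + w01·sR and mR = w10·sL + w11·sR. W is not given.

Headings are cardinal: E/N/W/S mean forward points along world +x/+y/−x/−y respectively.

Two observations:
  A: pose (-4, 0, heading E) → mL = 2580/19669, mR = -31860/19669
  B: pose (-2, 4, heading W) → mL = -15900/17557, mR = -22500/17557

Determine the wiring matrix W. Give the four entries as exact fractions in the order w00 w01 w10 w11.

1/2 -1 -1 -1/2

obs A: pose=(-4,0,E) → sL=120/89, sR=120/221, mL=2580/19669, mR=-31860/19669
obs B: pose=(-2,4,W) → sL=120/181, sR=120/97, mL=-15900/17557, mR=-22500/17557
sensor matrix S = [[120/89, 120/221], [120/181, 120/97]]; det S = 451699200/345328633
solve [mL_A; mL_B] = S·[w00; w01] and [mR_A; mR_B] = S·[w10; w11]:
  w00 = 1/2, w01 = -1, w10 = -1, w11 = -1/2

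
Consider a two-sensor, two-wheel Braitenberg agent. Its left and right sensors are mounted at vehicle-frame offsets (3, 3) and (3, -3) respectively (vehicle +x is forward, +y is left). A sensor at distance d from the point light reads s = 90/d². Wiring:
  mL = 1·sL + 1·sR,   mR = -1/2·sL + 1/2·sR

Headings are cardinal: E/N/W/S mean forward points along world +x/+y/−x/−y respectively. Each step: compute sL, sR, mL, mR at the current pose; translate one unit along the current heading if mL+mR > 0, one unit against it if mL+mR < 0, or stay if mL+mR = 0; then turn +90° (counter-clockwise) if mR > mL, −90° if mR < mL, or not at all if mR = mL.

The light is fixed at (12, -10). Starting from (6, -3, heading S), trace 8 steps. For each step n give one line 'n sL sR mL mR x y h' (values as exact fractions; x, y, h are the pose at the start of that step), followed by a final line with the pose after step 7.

0 18/5 90/97 2196/485 -648/485 6 -3 S
1 1 5/9 14/9 -2/9 6 -4 W
2 90/181 90/97 25020/17557 3780/17557 5 -4 N
3 45/58 45/16 1665/464 945/928 5 -3 E
4 18/5 90/97 2196/485 -648/485 6 -3 S
5 1 5/9 14/9 -2/9 6 -4 W
6 90/181 90/97 25020/17557 3780/17557 5 -4 N
7 45/58 45/16 1665/464 945/928 5 -3 E
final 6 -3 S

n=0: pose=(6,-3,S); sL=18/5, sR=90/97; mL=2196/485, mR=-648/485; mL+mR=1548/485 → advance +1; mR−mL=-2844/485 → turn -1·90°
n=1: pose=(6,-4,W); sL=1, sR=5/9; mL=14/9, mR=-2/9; mL+mR=4/3 → advance +1; mR−mL=-16/9 → turn -1·90°
n=2: pose=(5,-4,N); sL=90/181, sR=90/97; mL=25020/17557, mR=3780/17557; mL+mR=28800/17557 → advance +1; mR−mL=-21240/17557 → turn -1·90°
n=3: pose=(5,-3,E); sL=45/58, sR=45/16; mL=1665/464, mR=945/928; mL+mR=4275/928 → advance +1; mR−mL=-2385/928 → turn -1·90°
n=4: pose=(6,-3,S); sL=18/5, sR=90/97; mL=2196/485, mR=-648/485; mL+mR=1548/485 → advance +1; mR−mL=-2844/485 → turn -1·90°
n=5: pose=(6,-4,W); sL=1, sR=5/9; mL=14/9, mR=-2/9; mL+mR=4/3 → advance +1; mR−mL=-16/9 → turn -1·90°
n=6: pose=(5,-4,N); sL=90/181, sR=90/97; mL=25020/17557, mR=3780/17557; mL+mR=28800/17557 → advance +1; mR−mL=-21240/17557 → turn -1·90°
n=7: pose=(5,-3,E); sL=45/58, sR=45/16; mL=1665/464, mR=945/928; mL+mR=4275/928 → advance +1; mR−mL=-2385/928 → turn -1·90°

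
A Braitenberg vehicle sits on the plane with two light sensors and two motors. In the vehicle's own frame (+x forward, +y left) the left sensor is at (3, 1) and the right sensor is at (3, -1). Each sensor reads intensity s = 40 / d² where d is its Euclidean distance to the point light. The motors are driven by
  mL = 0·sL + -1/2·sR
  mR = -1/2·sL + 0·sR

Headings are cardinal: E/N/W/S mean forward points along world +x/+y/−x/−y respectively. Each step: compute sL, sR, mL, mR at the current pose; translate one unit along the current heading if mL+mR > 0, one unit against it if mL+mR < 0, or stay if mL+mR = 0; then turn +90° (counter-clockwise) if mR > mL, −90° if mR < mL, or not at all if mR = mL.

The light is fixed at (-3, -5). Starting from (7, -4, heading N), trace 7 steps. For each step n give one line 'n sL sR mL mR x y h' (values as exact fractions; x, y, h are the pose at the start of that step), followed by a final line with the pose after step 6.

0 40/97 40/137 -20/137 -20/97 7 -4 N
1 4/17 4/17 -2/17 -2/17 7 -5 E
2 8/29 8/29 -4/29 -4/29 6 -5 E
3 20/61 20/61 -10/61 -10/61 5 -5 E
4 40/101 40/101 -20/101 -20/101 4 -5 E
5 20/41 20/41 -10/41 -10/41 3 -5 E
6 8/13 8/13 -4/13 -4/13 2 -5 E
final 1 -5 E

n=0: pose=(7,-4,N); sL=40/97, sR=40/137; mL=-20/137, mR=-20/97; mL+mR=-4680/13289 → advance -1; mR−mL=-800/13289 → turn -1·90°
n=1: pose=(7,-5,E); sL=4/17, sR=4/17; mL=-2/17, mR=-2/17; mL+mR=-4/17 → advance -1; mR−mL=0 → turn +0·90°
n=2: pose=(6,-5,E); sL=8/29, sR=8/29; mL=-4/29, mR=-4/29; mL+mR=-8/29 → advance -1; mR−mL=0 → turn +0·90°
n=3: pose=(5,-5,E); sL=20/61, sR=20/61; mL=-10/61, mR=-10/61; mL+mR=-20/61 → advance -1; mR−mL=0 → turn +0·90°
n=4: pose=(4,-5,E); sL=40/101, sR=40/101; mL=-20/101, mR=-20/101; mL+mR=-40/101 → advance -1; mR−mL=0 → turn +0·90°
n=5: pose=(3,-5,E); sL=20/41, sR=20/41; mL=-10/41, mR=-10/41; mL+mR=-20/41 → advance -1; mR−mL=0 → turn +0·90°
n=6: pose=(2,-5,E); sL=8/13, sR=8/13; mL=-4/13, mR=-4/13; mL+mR=-8/13 → advance -1; mR−mL=0 → turn +0·90°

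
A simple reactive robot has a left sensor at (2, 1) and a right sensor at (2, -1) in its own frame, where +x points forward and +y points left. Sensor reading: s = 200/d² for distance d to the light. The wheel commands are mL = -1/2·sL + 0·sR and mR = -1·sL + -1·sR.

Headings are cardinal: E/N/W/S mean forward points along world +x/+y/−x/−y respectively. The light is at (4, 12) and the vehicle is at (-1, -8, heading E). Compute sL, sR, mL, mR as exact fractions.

left sensor world pos  = (1, -7); dL² = 370
right sensor world pos = (1, -9); dR² = 450
sL = 200/370 = 20/37
sR = 200/450 = 4/9
mL = -1/2·sL + 0·sR = -10/37
mR = -1·sL + -1·sR = -328/333

20/37 4/9 -10/37 -328/333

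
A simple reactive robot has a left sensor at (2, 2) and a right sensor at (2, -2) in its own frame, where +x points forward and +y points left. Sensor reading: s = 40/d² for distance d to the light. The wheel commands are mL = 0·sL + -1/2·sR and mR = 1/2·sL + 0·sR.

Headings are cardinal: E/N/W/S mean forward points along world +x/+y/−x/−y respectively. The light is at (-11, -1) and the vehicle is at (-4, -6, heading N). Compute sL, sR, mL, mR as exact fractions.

20/17 4/9 -2/9 10/17

left sensor world pos  = (-6, -4); dL² = 34
right sensor world pos = (-2, -4); dR² = 90
sL = 40/34 = 20/17
sR = 40/90 = 4/9
mL = 0·sL + -1/2·sR = -2/9
mR = 1/2·sL + 0·sR = 10/17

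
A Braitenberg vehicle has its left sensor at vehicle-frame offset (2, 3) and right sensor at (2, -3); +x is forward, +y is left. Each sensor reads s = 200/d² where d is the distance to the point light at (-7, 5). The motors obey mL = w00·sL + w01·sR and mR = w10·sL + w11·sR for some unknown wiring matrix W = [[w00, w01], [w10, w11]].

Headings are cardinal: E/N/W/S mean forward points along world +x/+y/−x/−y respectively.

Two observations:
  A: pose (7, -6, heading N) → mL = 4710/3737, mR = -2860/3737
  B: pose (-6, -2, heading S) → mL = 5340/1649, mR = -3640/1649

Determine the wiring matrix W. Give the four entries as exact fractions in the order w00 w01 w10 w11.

obs A: pose=(7,-6,N) → sL=100/101, sR=20/37, mL=4710/3737, mR=-2860/3737
obs B: pose=(-6,-2,S) → sL=200/97, sR=40/17, mL=5340/1649, mR=-3640/1649
sensor matrix S = [[100/101, 20/37], [200/97, 40/17]]; det S = 7488000/6162313
solve [mL_A; mL_B] = S·[w00; w01] and [mR_A; mR_B] = S·[w10; w11]:
  w00 = 1, w01 = 1/2, w10 = -1/2, w11 = -1/2

1 1/2 -1/2 -1/2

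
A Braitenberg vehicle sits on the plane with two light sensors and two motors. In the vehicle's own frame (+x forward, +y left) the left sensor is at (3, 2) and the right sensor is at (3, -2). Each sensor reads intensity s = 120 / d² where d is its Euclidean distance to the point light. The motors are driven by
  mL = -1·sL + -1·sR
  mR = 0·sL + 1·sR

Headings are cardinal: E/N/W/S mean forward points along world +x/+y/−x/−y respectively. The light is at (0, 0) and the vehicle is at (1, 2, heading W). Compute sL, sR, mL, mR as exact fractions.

30 6 -36 6

left sensor world pos  = (-2, 0); dL² = 4
right sensor world pos = (-2, 4); dR² = 20
sL = 120/4 = 30
sR = 120/20 = 6
mL = -1·sL + -1·sR = -36
mR = 0·sL + 1·sR = 6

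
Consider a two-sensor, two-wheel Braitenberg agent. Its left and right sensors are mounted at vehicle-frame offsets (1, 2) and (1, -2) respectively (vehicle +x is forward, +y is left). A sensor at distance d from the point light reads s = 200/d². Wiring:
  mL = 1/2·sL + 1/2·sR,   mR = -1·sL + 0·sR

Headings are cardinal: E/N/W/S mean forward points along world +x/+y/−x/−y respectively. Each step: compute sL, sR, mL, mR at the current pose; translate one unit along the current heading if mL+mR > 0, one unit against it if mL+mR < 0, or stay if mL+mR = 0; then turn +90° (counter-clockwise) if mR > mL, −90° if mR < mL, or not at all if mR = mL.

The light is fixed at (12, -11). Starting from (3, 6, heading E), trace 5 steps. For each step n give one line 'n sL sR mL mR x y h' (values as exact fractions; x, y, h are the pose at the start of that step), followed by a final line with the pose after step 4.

0 8/17 200/289 168/289 -8/17 3 6 E
1 50/73 50/89 4050/6497 -50/73 4 6 S
2 200/337 200/481 81800/162097 -200/337 4 7 W
3 100/221 100/193 20700/42653 -100/221 5 7 N
4 200/477 8/13 3208/6201 -200/477 5 8 E
final 6 8 S

n=0: pose=(3,6,E); sL=8/17, sR=200/289; mL=168/289, mR=-8/17; mL+mR=32/289 → advance +1; mR−mL=-304/289 → turn -1·90°
n=1: pose=(4,6,S); sL=50/73, sR=50/89; mL=4050/6497, mR=-50/73; mL+mR=-400/6497 → advance -1; mR−mL=-8500/6497 → turn -1·90°
n=2: pose=(4,7,W); sL=200/337, sR=200/481; mL=81800/162097, mR=-200/337; mL+mR=-14400/162097 → advance -1; mR−mL=-178000/162097 → turn -1·90°
n=3: pose=(5,7,N); sL=100/221, sR=100/193; mL=20700/42653, mR=-100/221; mL+mR=1400/42653 → advance +1; mR−mL=-40000/42653 → turn -1·90°
n=4: pose=(5,8,E); sL=200/477, sR=8/13; mL=3208/6201, mR=-200/477; mL+mR=608/6201 → advance +1; mR−mL=-1936/2067 → turn -1·90°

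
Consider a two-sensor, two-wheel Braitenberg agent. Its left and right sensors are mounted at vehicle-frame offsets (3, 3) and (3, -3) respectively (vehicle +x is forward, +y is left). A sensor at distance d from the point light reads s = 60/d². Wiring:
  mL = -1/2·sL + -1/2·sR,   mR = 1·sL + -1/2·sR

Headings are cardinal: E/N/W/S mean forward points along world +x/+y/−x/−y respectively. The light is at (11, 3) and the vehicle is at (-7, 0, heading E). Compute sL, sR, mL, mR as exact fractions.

4/15 20/87 -36/145 22/145

left sensor world pos  = (-4, 3); dL² = 225
right sensor world pos = (-4, -3); dR² = 261
sL = 60/225 = 4/15
sR = 60/261 = 20/87
mL = -1/2·sL + -1/2·sR = -36/145
mR = 1·sL + -1/2·sR = 22/145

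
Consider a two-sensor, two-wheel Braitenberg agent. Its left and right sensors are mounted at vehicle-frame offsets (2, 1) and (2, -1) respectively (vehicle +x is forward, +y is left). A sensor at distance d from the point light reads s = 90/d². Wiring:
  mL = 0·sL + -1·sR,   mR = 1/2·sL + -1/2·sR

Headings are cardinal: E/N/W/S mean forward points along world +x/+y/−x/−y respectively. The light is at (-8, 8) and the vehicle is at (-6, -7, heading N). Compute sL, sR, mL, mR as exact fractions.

left sensor world pos  = (-7, -5); dL² = 170
right sensor world pos = (-5, -5); dR² = 178
sL = 90/170 = 9/17
sR = 90/178 = 45/89
mL = 0·sL + -1·sR = -45/89
mR = 1/2·sL + -1/2·sR = 18/1513

9/17 45/89 -45/89 18/1513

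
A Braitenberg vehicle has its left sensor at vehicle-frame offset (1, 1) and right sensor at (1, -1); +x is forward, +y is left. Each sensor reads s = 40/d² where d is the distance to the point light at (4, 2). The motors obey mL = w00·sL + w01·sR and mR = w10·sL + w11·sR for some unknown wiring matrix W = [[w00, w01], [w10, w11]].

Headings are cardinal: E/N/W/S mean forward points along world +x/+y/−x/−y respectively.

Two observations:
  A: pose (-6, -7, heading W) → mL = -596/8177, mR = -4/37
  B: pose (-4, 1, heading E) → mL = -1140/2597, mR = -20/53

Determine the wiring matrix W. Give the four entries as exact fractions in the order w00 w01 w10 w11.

obs A: pose=(-6,-7,W) → sL=40/221, sR=8/37, mL=-596/8177, mR=-4/37
obs B: pose=(-4,1,E) → sL=40/49, sR=40/53, mL=-1140/2597, mR=-20/53
sensor matrix S = [[40/221, 8/37], [40/49, 40/53]]; det S = -847360/21235669
solve [mL_A; mL_B] = S·[w00; w01] and [mR_A; mR_B] = S·[w10; w11]:
  w00 = -1, w01 = 1/2, w10 = 0, w11 = -1/2

-1 1/2 0 -1/2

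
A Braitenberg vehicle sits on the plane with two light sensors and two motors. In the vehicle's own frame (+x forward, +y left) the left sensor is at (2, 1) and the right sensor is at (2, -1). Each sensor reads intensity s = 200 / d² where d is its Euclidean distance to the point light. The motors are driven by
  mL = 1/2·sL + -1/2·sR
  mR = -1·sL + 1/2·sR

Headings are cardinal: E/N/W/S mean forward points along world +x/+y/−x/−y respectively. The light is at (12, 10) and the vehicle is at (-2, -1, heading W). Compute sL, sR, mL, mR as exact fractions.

1/2 50/89 -11/356 -39/178

left sensor world pos  = (-4, -2); dL² = 400
right sensor world pos = (-4, 0); dR² = 356
sL = 200/400 = 1/2
sR = 200/356 = 50/89
mL = 1/2·sL + -1/2·sR = -11/356
mR = -1·sL + 1/2·sR = -39/178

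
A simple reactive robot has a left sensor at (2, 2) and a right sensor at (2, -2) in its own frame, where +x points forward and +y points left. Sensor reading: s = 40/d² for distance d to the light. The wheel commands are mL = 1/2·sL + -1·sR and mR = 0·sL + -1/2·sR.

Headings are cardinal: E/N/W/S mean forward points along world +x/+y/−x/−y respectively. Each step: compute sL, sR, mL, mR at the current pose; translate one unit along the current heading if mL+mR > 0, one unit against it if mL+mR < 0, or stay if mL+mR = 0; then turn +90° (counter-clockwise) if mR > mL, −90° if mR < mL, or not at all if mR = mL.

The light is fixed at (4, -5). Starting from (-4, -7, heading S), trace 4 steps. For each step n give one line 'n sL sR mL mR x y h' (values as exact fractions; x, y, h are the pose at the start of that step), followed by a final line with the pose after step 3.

0 10/13 10/29 15/377 -5/29 -4 -7 S
1 40/109 40/101 -2340/11009 -20/101 -4 -6 W
2 20/17 4/9 22/153 -2/9 -3 -6 S
3 8/17 8/17 -4/17 -4/17 -3 -5 W
final -2 -5 W

n=0: pose=(-4,-7,S); sL=10/13, sR=10/29; mL=15/377, mR=-5/29; mL+mR=-50/377 → advance -1; mR−mL=-80/377 → turn -1·90°
n=1: pose=(-4,-6,W); sL=40/109, sR=40/101; mL=-2340/11009, mR=-20/101; mL+mR=-4520/11009 → advance -1; mR−mL=160/11009 → turn +1·90°
n=2: pose=(-3,-6,S); sL=20/17, sR=4/9; mL=22/153, mR=-2/9; mL+mR=-4/51 → advance -1; mR−mL=-56/153 → turn -1·90°
n=3: pose=(-3,-5,W); sL=8/17, sR=8/17; mL=-4/17, mR=-4/17; mL+mR=-8/17 → advance -1; mR−mL=0 → turn +0·90°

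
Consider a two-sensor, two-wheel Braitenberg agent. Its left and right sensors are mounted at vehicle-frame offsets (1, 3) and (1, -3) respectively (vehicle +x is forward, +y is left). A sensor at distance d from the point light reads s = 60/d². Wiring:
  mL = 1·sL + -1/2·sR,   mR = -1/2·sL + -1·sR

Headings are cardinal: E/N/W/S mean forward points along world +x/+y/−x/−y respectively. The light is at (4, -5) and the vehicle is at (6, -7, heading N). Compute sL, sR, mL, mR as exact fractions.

30 30/13 375/13 -225/13

left sensor world pos  = (3, -6); dL² = 2
right sensor world pos = (9, -6); dR² = 26
sL = 60/2 = 30
sR = 60/26 = 30/13
mL = 1·sL + -1/2·sR = 375/13
mR = -1/2·sL + -1·sR = -225/13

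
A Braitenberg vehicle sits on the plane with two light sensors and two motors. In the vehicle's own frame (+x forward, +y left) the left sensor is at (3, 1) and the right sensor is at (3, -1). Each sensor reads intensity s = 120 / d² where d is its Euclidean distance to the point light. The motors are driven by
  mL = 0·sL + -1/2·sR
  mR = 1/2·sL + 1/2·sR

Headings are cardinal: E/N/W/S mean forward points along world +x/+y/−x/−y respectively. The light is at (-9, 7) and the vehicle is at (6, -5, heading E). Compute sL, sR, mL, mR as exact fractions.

24/89 120/493 -60/493 11256/43877

left sensor world pos  = (9, -4); dL² = 445
right sensor world pos = (9, -6); dR² = 493
sL = 120/445 = 24/89
sR = 120/493 = 120/493
mL = 0·sL + -1/2·sR = -60/493
mR = 1/2·sL + 1/2·sR = 11256/43877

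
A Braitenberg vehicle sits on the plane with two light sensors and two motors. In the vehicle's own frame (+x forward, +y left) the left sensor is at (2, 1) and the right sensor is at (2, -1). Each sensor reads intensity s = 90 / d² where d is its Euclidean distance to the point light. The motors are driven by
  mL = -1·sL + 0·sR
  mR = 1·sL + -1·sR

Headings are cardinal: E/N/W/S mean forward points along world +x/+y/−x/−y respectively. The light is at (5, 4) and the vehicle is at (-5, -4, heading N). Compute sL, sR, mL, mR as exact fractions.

left sensor world pos  = (-6, -2); dL² = 157
right sensor world pos = (-4, -2); dR² = 117
sL = 90/157 = 90/157
sR = 90/117 = 10/13
mL = -1·sL + 0·sR = -90/157
mR = 1·sL + -1·sR = -400/2041

90/157 10/13 -90/157 -400/2041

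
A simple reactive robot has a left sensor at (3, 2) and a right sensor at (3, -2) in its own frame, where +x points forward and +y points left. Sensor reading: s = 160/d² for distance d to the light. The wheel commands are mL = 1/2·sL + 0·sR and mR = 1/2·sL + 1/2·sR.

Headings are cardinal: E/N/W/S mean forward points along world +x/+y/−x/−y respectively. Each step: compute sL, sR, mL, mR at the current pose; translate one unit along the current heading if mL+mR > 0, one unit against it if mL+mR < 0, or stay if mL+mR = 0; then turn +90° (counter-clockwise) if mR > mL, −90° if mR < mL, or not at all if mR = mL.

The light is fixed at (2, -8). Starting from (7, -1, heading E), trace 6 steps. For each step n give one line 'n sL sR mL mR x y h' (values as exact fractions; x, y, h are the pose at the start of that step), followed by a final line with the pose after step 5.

0 32/29 160/89 16/29 3744/2581 7 -1 E
1 40/29 40/41 20/29 1400/1189 8 -1 N
2 32/9 160/109 16/9 2464/981 8 0 W
3 80/37 80/17 40/37 2160/629 7 0 S
4 32/29 160/89 16/29 3744/2581 7 -1 E
5 40/29 40/41 20/29 1400/1189 8 -1 N
final 8 0 W

n=0: pose=(7,-1,E); sL=32/29, sR=160/89; mL=16/29, mR=3744/2581; mL+mR=5168/2581 → advance +1; mR−mL=80/89 → turn +1·90°
n=1: pose=(8,-1,N); sL=40/29, sR=40/41; mL=20/29, mR=1400/1189; mL+mR=2220/1189 → advance +1; mR−mL=20/41 → turn +1·90°
n=2: pose=(8,0,W); sL=32/9, sR=160/109; mL=16/9, mR=2464/981; mL+mR=4208/981 → advance +1; mR−mL=80/109 → turn +1·90°
n=3: pose=(7,0,S); sL=80/37, sR=80/17; mL=40/37, mR=2160/629; mL+mR=2840/629 → advance +1; mR−mL=40/17 → turn +1·90°
n=4: pose=(7,-1,E); sL=32/29, sR=160/89; mL=16/29, mR=3744/2581; mL+mR=5168/2581 → advance +1; mR−mL=80/89 → turn +1·90°
n=5: pose=(8,-1,N); sL=40/29, sR=40/41; mL=20/29, mR=1400/1189; mL+mR=2220/1189 → advance +1; mR−mL=20/41 → turn +1·90°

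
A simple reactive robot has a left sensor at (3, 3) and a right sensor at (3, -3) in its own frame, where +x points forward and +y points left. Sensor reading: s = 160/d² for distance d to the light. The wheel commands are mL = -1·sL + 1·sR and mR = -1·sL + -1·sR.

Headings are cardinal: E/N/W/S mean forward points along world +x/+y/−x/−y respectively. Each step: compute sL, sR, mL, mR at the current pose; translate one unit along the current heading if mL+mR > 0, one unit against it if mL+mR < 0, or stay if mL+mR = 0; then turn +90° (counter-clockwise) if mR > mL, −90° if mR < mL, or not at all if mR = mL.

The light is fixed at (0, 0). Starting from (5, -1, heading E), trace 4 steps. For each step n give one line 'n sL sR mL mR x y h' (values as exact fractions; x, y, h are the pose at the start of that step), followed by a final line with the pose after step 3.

n=0: pose=(5,-1,E); sL=40/17, sR=2; mL=-6/17, mR=-74/17; mL+mR=-80/17 → advance -1; mR−mL=-4 → turn -1·90°
n=1: pose=(4,-1,S); sL=32/13, sR=160/17; mL=1536/221, mR=-2624/221; mL+mR=-64/13 → advance -1; mR−mL=-320/17 → turn -1·90°
n=2: pose=(4,0,W); sL=16, sR=16; mL=0, mR=-32; mL+mR=-32 → advance -1; mR−mL=-32 → turn -1·90°
n=3: pose=(5,0,N); sL=160/13, sR=160/73; mL=-9600/949, mR=-13760/949; mL+mR=-320/13 → advance -1; mR−mL=-320/73 → turn -1·90°

0 40/17 2 -6/17 -74/17 5 -1 E
1 32/13 160/17 1536/221 -2624/221 4 -1 S
2 16 16 0 -32 4 0 W
3 160/13 160/73 -9600/949 -13760/949 5 0 N
final 5 -1 E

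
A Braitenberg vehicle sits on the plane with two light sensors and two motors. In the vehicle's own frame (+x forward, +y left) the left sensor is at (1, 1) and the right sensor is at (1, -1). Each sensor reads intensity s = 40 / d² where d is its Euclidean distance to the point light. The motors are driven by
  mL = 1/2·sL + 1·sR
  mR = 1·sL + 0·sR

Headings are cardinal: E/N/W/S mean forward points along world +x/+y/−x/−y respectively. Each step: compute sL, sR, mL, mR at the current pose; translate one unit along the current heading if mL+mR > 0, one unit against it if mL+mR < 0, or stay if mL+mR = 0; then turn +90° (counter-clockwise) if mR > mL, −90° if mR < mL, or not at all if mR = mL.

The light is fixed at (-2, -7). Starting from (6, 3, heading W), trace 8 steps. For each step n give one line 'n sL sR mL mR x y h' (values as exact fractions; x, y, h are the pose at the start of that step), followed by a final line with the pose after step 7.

n=0: pose=(6,3,W); sL=4/13, sR=4/17; mL=86/221, mR=4/13; mL+mR=154/221 → advance +1; mR−mL=-18/221 → turn -1·90°
n=1: pose=(5,3,N); sL=40/157, sR=8/37; mL=1996/5809, mR=40/157; mL+mR=3476/5809 → advance +1; mR−mL=-516/5809 → turn -1·90°
n=2: pose=(5,4,E); sL=5/26, sR=10/41; mL=725/2132, mR=5/26; mL+mR=1135/2132 → advance +1; mR−mL=-315/2132 → turn -1·90°
n=3: pose=(6,4,S); sL=40/181, sR=40/149; mL=10220/26969, mR=40/181; mL+mR=16180/26969 → advance +1; mR−mL=-4260/26969 → turn -1·90°
n=4: pose=(6,3,W); sL=4/13, sR=4/17; mL=86/221, mR=4/13; mL+mR=154/221 → advance +1; mR−mL=-18/221 → turn -1·90°
n=5: pose=(5,3,N); sL=40/157, sR=8/37; mL=1996/5809, mR=40/157; mL+mR=3476/5809 → advance +1; mR−mL=-516/5809 → turn -1·90°
n=6: pose=(5,4,E); sL=5/26, sR=10/41; mL=725/2132, mR=5/26; mL+mR=1135/2132 → advance +1; mR−mL=-315/2132 → turn -1·90°
n=7: pose=(6,4,S); sL=40/181, sR=40/149; mL=10220/26969, mR=40/181; mL+mR=16180/26969 → advance +1; mR−mL=-4260/26969 → turn -1·90°

0 4/13 4/17 86/221 4/13 6 3 W
1 40/157 8/37 1996/5809 40/157 5 3 N
2 5/26 10/41 725/2132 5/26 5 4 E
3 40/181 40/149 10220/26969 40/181 6 4 S
4 4/13 4/17 86/221 4/13 6 3 W
5 40/157 8/37 1996/5809 40/157 5 3 N
6 5/26 10/41 725/2132 5/26 5 4 E
7 40/181 40/149 10220/26969 40/181 6 4 S
final 6 3 W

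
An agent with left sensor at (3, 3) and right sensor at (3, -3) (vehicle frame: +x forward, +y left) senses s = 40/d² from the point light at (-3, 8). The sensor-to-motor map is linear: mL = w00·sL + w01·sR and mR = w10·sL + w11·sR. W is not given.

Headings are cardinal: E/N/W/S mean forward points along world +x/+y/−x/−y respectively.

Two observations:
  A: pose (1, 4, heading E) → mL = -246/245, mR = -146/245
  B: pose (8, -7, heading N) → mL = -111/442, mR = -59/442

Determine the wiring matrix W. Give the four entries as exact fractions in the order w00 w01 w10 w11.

obs A: pose=(1,4,E) → sL=4/5, sR=20/49, mL=-246/245, mR=-146/245
obs B: pose=(8,-7,N) → sL=5/26, sR=2/17, mL=-111/442, mR=-59/442
sensor matrix S = [[4/5, 20/49], [5/26, 2/17]]; det S = 846/54145
solve [mL_A; mL_B] = S·[w00; w01] and [mR_A; mR_B] = S·[w10; w11]:
  w00 = -1, w01 = -1/2, w10 = -1, w11 = 1/2

-1 -1/2 -1 1/2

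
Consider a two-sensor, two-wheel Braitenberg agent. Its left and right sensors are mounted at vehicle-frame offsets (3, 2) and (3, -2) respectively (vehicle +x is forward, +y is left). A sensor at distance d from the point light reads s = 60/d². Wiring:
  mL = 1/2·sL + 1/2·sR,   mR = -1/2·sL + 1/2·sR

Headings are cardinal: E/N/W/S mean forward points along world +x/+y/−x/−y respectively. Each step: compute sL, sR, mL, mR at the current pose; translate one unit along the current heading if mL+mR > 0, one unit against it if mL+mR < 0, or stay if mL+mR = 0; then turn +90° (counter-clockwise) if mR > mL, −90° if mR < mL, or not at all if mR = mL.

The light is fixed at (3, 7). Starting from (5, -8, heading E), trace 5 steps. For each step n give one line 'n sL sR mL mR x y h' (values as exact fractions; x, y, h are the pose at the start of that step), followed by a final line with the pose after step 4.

n=0: pose=(5,-8,E); sL=30/97, sR=30/157; mL=3810/15229, mR=-900/15229; mL+mR=30/157 → advance +1; mR−mL=-30/97 → turn -1·90°
n=1: pose=(6,-8,S); sL=60/349, sR=12/65; mL=4044/22685, mR=144/22685; mL+mR=12/65 → advance +1; mR−mL=-60/349 → turn -1·90°
n=2: pose=(6,-9,W); sL=5/27, sR=15/49; mL=325/1323, mR=80/1323; mL+mR=15/49 → advance +1; mR−mL=-5/27 → turn -1·90°
n=3: pose=(5,-9,N); sL=60/169, sR=12/37; mL=2124/6253, mR=-96/6253; mL+mR=12/37 → advance +1; mR−mL=-60/169 → turn -1·90°
n=4: pose=(5,-8,E); sL=30/97, sR=30/157; mL=3810/15229, mR=-900/15229; mL+mR=30/157 → advance +1; mR−mL=-30/97 → turn -1·90°

0 30/97 30/157 3810/15229 -900/15229 5 -8 E
1 60/349 12/65 4044/22685 144/22685 6 -8 S
2 5/27 15/49 325/1323 80/1323 6 -9 W
3 60/169 12/37 2124/6253 -96/6253 5 -9 N
4 30/97 30/157 3810/15229 -900/15229 5 -8 E
final 6 -8 S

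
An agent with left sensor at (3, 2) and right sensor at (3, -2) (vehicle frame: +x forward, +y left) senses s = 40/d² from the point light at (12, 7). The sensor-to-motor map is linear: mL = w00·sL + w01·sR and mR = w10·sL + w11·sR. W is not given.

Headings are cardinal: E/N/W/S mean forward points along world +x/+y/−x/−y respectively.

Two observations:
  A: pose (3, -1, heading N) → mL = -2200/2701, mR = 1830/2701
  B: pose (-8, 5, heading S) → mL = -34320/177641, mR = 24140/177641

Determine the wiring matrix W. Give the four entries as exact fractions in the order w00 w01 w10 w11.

obs A: pose=(3,-1,N) → sL=20/73, sR=20/37, mL=-2200/2701, mR=1830/2701
obs B: pose=(-8,5,S) → sL=40/349, sR=40/509, mL=-34320/177641, mR=24140/177641
sensor matrix S = [[20/73, 20/37], [40/349, 40/509]]; det S = -19395200/479808341
solve [mL_A; mL_B] = S·[w00; w01] and [mR_A; mR_B] = S·[w10; w11]:
  w00 = -1, w01 = -1, w10 = 1/2, w11 = 1

-1 -1 1/2 1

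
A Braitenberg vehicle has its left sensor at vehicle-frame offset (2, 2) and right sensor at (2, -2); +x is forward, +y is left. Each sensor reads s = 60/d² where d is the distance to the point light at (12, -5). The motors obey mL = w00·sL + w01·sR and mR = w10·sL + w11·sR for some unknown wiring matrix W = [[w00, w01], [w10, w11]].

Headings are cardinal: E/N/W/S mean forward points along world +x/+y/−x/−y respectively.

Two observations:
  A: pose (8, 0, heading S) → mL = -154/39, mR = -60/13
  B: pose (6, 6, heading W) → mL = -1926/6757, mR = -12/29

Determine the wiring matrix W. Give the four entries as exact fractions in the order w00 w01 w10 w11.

-1 1/2 -1 0

obs A: pose=(8,0,S) → sL=60/13, sR=4/3, mL=-154/39, mR=-60/13
obs B: pose=(6,6,W) → sL=12/29, sR=60/233, mL=-1926/6757, mR=-12/29
sensor matrix S = [[60/13, 4/3], [12/29, 60/233]]; det S = 55936/87841
solve [mL_A; mL_B] = S·[w00; w01] and [mR_A; mR_B] = S·[w10; w11]:
  w00 = -1, w01 = 1/2, w10 = -1, w11 = 0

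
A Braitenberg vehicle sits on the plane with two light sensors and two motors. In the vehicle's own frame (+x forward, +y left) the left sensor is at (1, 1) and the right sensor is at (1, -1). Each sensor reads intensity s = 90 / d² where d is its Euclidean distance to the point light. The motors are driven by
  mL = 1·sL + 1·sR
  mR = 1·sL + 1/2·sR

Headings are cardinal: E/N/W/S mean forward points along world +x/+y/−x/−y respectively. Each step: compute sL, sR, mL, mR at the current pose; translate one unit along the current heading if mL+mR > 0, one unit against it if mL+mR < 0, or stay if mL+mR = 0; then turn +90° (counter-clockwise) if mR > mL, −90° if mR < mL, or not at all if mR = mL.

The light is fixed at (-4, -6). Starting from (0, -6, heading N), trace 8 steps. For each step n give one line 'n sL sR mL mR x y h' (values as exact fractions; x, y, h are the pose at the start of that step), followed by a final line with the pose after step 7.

0 9 45/13 162/13 279/26 0 -6 N
1 90/29 18/5 972/145 711/145 0 -5 E
2 5/2 45/8 65/8 85/16 1 -5 S
3 90/17 90/17 180/17 135/17 1 -6 W
4 9 45/13 162/13 279/26 0 -6 N
5 90/29 18/5 972/145 711/145 0 -5 E
6 5/2 45/8 65/8 85/16 1 -5 S
7 90/17 90/17 180/17 135/17 1 -6 W
final 0 -6 N

n=0: pose=(0,-6,N); sL=9, sR=45/13; mL=162/13, mR=279/26; mL+mR=603/26 → advance +1; mR−mL=-45/26 → turn -1·90°
n=1: pose=(0,-5,E); sL=90/29, sR=18/5; mL=972/145, mR=711/145; mL+mR=1683/145 → advance +1; mR−mL=-9/5 → turn -1·90°
n=2: pose=(1,-5,S); sL=5/2, sR=45/8; mL=65/8, mR=85/16; mL+mR=215/16 → advance +1; mR−mL=-45/16 → turn -1·90°
n=3: pose=(1,-6,W); sL=90/17, sR=90/17; mL=180/17, mR=135/17; mL+mR=315/17 → advance +1; mR−mL=-45/17 → turn -1·90°
n=4: pose=(0,-6,N); sL=9, sR=45/13; mL=162/13, mR=279/26; mL+mR=603/26 → advance +1; mR−mL=-45/26 → turn -1·90°
n=5: pose=(0,-5,E); sL=90/29, sR=18/5; mL=972/145, mR=711/145; mL+mR=1683/145 → advance +1; mR−mL=-9/5 → turn -1·90°
n=6: pose=(1,-5,S); sL=5/2, sR=45/8; mL=65/8, mR=85/16; mL+mR=215/16 → advance +1; mR−mL=-45/16 → turn -1·90°
n=7: pose=(1,-6,W); sL=90/17, sR=90/17; mL=180/17, mR=135/17; mL+mR=315/17 → advance +1; mR−mL=-45/17 → turn -1·90°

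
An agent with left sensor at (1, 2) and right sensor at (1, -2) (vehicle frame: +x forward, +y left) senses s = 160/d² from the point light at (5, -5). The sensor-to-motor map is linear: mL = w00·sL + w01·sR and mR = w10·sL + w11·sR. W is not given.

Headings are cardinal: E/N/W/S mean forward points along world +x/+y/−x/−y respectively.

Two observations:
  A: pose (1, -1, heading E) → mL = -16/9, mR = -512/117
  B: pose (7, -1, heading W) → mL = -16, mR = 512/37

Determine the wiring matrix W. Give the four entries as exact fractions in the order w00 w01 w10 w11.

-1/2 0 1/2 -1/2

obs A: pose=(1,-1,E) → sL=32/9, sR=160/13, mL=-16/9, mR=-512/117
obs B: pose=(7,-1,W) → sL=32, sR=160/37, mL=-16, mR=512/37
sensor matrix S = [[32/9, 160/13], [32, 160/37]]; det S = -1638400/4329
solve [mL_A; mL_B] = S·[w00; w01] and [mR_A; mR_B] = S·[w10; w11]:
  w00 = -1/2, w01 = 0, w10 = 1/2, w11 = -1/2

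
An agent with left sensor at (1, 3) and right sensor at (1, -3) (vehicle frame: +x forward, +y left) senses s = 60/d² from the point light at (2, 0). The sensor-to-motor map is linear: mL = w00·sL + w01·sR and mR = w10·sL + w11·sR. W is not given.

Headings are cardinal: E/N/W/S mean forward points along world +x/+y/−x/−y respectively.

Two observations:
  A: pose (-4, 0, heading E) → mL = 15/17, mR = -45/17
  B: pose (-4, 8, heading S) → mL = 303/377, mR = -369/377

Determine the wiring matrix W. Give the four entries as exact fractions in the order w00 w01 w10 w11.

1 -1/2 -1/2 -1

obs A: pose=(-4,0,E) → sL=30/17, sR=30/17, mL=15/17, mR=-45/17
obs B: pose=(-4,8,S) → sL=30/29, sR=6/13, mL=303/377, mR=-369/377
sensor matrix S = [[30/17, 30/17], [30/29, 6/13]]; det S = -6480/6409
solve [mL_A; mL_B] = S·[w00; w01] and [mR_A; mR_B] = S·[w10; w11]:
  w00 = 1, w01 = -1/2, w10 = -1/2, w11 = -1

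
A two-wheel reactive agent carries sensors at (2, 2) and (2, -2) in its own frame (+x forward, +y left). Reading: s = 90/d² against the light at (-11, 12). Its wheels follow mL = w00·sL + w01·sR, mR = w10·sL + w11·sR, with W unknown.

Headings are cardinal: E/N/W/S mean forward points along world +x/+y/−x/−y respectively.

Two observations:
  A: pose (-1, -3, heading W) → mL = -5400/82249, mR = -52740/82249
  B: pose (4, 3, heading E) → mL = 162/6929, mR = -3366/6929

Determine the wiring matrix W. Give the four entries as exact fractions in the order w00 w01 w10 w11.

obs A: pose=(-1,-3,W) → sL=90/353, sR=90/233, mL=-5400/82249, mR=-52740/82249
obs B: pose=(4,3,E) → sL=45/169, sR=9/41, mL=162/6929, mR=-3366/6929
sensor matrix S = [[90/353, 90/233], [45/169, 9/41]]; det S = -26720280/569903321
solve [mL_A; mL_B] = S·[w00; w01] and [mR_A; mR_B] = S·[w10; w11]:
  w00 = 1/2, w01 = -1/2, w10 = -1, w11 = -1

1/2 -1/2 -1 -1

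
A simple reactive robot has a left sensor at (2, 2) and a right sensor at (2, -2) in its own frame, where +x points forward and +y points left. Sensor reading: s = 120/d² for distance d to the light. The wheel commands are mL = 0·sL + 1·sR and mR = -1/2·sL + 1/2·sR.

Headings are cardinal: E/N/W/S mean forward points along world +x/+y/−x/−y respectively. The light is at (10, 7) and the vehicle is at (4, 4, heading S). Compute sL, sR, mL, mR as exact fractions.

120/41 120/89 120/89 -2880/3649

left sensor world pos  = (6, 2); dL² = 41
right sensor world pos = (2, 2); dR² = 89
sL = 120/41 = 120/41
sR = 120/89 = 120/89
mL = 0·sL + 1·sR = 120/89
mR = -1/2·sL + 1/2·sR = -2880/3649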